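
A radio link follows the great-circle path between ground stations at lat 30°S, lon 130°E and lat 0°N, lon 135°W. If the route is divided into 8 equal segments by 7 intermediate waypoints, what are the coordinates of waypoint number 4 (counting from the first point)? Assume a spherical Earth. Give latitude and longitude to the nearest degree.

≈ lat 22°S, lon 178°W

Convert each endpoint to a unit vector on the sphere (x = cos φ cos λ, y = cos φ sin λ, z = sin φ).
The central angle between the endpoints is δ = arccos(p₁·p₂) ≈ 1.646 rad (94.3°).
Interpolate at f = 4/8 with slerp weights a = sin((1−f)δ)/sin δ ≈ 0.735, b = sin(fδ)/sin δ ≈ 0.735.
p = a·p₁ + b·p₂ ≈ (-0.929, -0.032, -0.368); φ = arcsin(p_z) ≈ -21.57°, λ = atan2(p_y, p_x) ≈ -178.02°.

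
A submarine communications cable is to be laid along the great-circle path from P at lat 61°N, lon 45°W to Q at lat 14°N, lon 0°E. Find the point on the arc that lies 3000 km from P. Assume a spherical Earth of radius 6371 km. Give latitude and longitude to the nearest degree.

The haversine formula gives a central angle δ ≈ 0.995 rad (57.0°) between the endpoints. The total great-circle distance is δ·R ≈ 0.995 × 6371 ≈ 6341 km, so the target fraction is f = 3000/6341 ≈ 0.473.
Interpolate at f ≈ 0.473 with slerp weights a = sin((1−f)δ)/sin δ ≈ 0.597, b = sin(fδ)/sin δ ≈ 0.541.
p = a·p₁ + b·p₂ ≈ (0.729, -0.205, 0.653); φ = arcsin(p_z) ≈ 40.76°, λ = atan2(p_y, p_x) ≈ -15.67°.

≈ lat 41°N, lon 16°W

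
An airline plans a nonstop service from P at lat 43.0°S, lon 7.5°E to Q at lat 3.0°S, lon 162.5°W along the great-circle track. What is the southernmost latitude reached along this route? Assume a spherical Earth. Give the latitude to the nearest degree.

≈ 80°S

The great circle lies in the plane with unit normal n̂ = (p₁ × p₂)/|p₁ × p₂|.
Here n̂_z ≈ -0.174; the vertex latitude is φ_max = arccos|n̂_z| ≈ 80.0°.
Check via Clairaut: cos φ_max = |cos φ₁| · sin C = cos(43.0°)·sin(166.3°) ≈ 0.174, again giving ≈ 80.0°.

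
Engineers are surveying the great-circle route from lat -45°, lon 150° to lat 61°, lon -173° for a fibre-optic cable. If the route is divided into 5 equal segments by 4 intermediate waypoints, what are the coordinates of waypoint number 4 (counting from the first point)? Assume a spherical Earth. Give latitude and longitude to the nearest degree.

From cos δ = sin φ₁ sin φ₂ + cos φ₁ cos φ₂ cos Δλ, the central angle is δ ≈ 1.923 rad (110.2°).
Interpolate at f = 4/5 with slerp weights a = sin((1−f)δ)/sin δ ≈ 0.400, b = sin(fδ)/sin δ ≈ 1.065.
p = a·p₁ + b·p₂ ≈ (-0.757, 0.078, 0.649); φ = arcsin(p_z) ≈ 40.44°, λ = atan2(p_y, p_x) ≈ 174.09°.

≈ lat 40°, lon 174°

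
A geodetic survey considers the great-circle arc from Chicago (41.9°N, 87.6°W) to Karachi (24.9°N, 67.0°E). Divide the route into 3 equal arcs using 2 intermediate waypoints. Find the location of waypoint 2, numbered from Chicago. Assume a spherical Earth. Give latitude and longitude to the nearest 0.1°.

From cos δ = sin φ₁ sin φ₂ + cos φ₁ cos φ₂ cos Δλ, the central angle is δ ≈ 1.906 rad (109.2°).
Interpolate at f = 2/3 with slerp weights a = sin((1−f)δ)/sin δ ≈ 0.628, b = sin(fδ)/sin δ ≈ 1.011.
p = a·p₁ + b·p₂ ≈ (0.378, 0.377, 0.845); φ = arcsin(p_z) ≈ 57.72°, λ = atan2(p_y, p_x) ≈ 44.94°.

≈ 57.7°N, 44.9°E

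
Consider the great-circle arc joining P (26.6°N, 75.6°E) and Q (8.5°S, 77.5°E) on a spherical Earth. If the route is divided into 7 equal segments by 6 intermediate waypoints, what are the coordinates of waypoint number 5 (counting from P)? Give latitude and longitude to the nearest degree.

The haversine formula gives a central angle δ ≈ 0.613 rad (35.1°) between the endpoints.
Interpolate at f = 5/7 with slerp weights a = sin((1−f)δ)/sin δ ≈ 0.303, b = sin(fδ)/sin δ ≈ 0.737.
p = a·p₁ + b·p₂ ≈ (0.225, 0.974, 0.027); φ = arcsin(p_z) ≈ 1.53°, λ = atan2(p_y, p_x) ≈ 76.99°.

≈ (2°N, 77°E)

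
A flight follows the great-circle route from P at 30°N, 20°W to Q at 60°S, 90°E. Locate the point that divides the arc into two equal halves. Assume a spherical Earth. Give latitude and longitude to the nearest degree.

≈ 24°S, 14°E

Convert each endpoint to a unit vector on the sphere (x = cos φ cos λ, y = cos φ sin λ, z = sin φ).
The central angle between the endpoints is δ = arccos(p₁·p₂) ≈ 2.191 rad (125.5°).
Interpolate at f = 1/2 with slerp weights a = sin((1−f)δ)/sin δ ≈ 1.093, b = sin(fδ)/sin δ ≈ 1.093.
p = a·p₁ + b·p₂ ≈ (0.889, 0.223, -0.400); φ = arcsin(p_z) ≈ -23.57°, λ = atan2(p_y, p_x) ≈ 14.06°.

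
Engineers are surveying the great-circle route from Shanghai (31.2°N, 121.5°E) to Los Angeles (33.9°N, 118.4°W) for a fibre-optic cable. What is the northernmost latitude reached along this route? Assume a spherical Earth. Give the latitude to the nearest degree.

The great circle lies in the plane with unit normal n̂ = (p₁ × p₂)/|p₁ × p₂|.
Here n̂_z ≈ +0.616; the vertex latitude is φ_max = arccos|n̂_z| ≈ 52.0°.

≈ 52°N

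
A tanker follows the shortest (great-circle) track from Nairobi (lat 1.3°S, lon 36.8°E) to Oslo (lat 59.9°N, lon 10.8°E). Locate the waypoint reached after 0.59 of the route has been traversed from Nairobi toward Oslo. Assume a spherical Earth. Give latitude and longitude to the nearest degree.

≈ lat 35°N, lon 26°E

Convert each endpoint to a unit vector on the sphere (x = cos φ cos λ, y = cos φ sin λ, z = sin φ).
The central angle between the endpoints is δ = arccos(p₁·p₂) ≈ 1.125 rad (64.5°).
Interpolate at f = 0.59 with slerp weights a = sin((1−f)δ)/sin δ ≈ 0.493, b = sin(fδ)/sin δ ≈ 0.683.
p = a·p₁ + b·p₂ ≈ (0.731, 0.360, 0.580); φ = arcsin(p_z) ≈ 35.42°, λ = atan2(p_y, p_x) ≈ 26.18°.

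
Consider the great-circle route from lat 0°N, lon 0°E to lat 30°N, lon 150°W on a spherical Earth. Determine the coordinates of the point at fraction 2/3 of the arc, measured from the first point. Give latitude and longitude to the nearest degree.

≈ lat 49°N, lon 94°W

Convert each endpoint to a unit vector on the sphere (x = cos φ cos λ, y = cos φ sin λ, z = sin φ).
The central angle between the endpoints is δ = arccos(p₁·p₂) ≈ 2.419 rad (138.6°).
Interpolate at f = 2/3 with slerp weights a = sin((1−f)δ)/sin δ ≈ 1.091, b = sin(fδ)/sin δ ≈ 1.511.
p = a·p₁ + b·p₂ ≈ (-0.042, -0.654, 0.755); φ = arcsin(p_z) ≈ 49.05°, λ = atan2(p_y, p_x) ≈ -93.65°.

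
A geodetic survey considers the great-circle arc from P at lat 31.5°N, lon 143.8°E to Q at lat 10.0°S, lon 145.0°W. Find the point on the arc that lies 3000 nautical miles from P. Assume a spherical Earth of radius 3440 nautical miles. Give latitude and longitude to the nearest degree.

≈ lat 7°N, lon 169°W

The haversine formula gives a central angle δ ≈ 1.390 rad (79.6°) between the endpoints. The total great-circle distance is δ·R ≈ 1.390 × 3440 ≈ 4781 nmi, so the target fraction is f = 3000/4781 ≈ 0.627.
Interpolate at f ≈ 0.627 with slerp weights a = sin((1−f)δ)/sin δ ≈ 0.503, b = sin(fδ)/sin δ ≈ 0.778.
p = a·p₁ + b·p₂ ≈ (-0.974, -0.186, 0.128); φ = arcsin(p_z) ≈ 7.34°, λ = atan2(p_y, p_x) ≈ -169.18°.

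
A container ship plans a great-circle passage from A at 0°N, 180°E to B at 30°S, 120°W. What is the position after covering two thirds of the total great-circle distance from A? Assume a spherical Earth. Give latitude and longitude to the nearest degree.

Write both endpoints as unit vectors p₁, p₂ with components (cos φ cos λ, cos φ sin λ, sin φ).
The central angle between the endpoints is δ = arccos(p₁·p₂) ≈ 1.123 rad (64.3°).
Interpolate at f = 2/3 with slerp weights a = sin((1−f)δ)/sin δ ≈ 0.406, b = sin(fδ)/sin δ ≈ 0.755.
p = a·p₁ + b·p₂ ≈ (-0.733, -0.566, -0.378); φ = arcsin(p_z) ≈ -22.18°, λ = atan2(p_y, p_x) ≈ -142.29°.

≈ 22°S, 142°W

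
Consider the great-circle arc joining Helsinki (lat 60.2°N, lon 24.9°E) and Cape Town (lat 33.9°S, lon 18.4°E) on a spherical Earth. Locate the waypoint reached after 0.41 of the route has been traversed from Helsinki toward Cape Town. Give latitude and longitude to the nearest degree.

Write both endpoints as unit vectors p₁, p₂ with components (cos φ cos λ, cos φ sin λ, sin φ).
The central angle between the endpoints is δ = arccos(p₁·p₂) ≈ 1.645 rad (94.3°).
Interpolate at f = 0.41 with slerp weights a = sin((1−f)δ)/sin δ ≈ 0.827, b = sin(fδ)/sin δ ≈ 0.626.
p = a·p₁ + b·p₂ ≈ (0.866, 0.337, 0.369); φ = arcsin(p_z) ≈ 21.64°, λ = atan2(p_y, p_x) ≈ 21.27°.

≈ lat 22°N, lon 21°E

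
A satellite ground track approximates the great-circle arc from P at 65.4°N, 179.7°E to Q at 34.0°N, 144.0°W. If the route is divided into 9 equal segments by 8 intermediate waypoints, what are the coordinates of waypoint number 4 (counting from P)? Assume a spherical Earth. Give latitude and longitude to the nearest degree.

Write both endpoints as unit vectors p₁, p₂ with components (cos φ cos λ, cos φ sin λ, sin φ).
The central angle between the endpoints is δ = arccos(p₁·p₂) ≈ 0.666 rad (38.1°).
Interpolate at f = 4/9 with slerp weights a = sin((1−f)δ)/sin δ ≈ 0.585, b = sin(fδ)/sin δ ≈ 0.472.
p = a·p₁ + b·p₂ ≈ (-0.560, -0.229, 0.796); φ = arcsin(p_z) ≈ 52.76°, λ = atan2(p_y, p_x) ≈ -157.79°.

≈ 53°N, 158°W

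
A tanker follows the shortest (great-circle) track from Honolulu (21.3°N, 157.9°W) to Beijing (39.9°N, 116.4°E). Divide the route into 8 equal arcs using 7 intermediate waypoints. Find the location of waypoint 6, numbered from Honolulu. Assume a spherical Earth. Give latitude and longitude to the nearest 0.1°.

≈ 41.9°N, 140.6°E

Convert each endpoint to a unit vector on the sphere (x = cos φ cos λ, y = cos φ sin λ, z = sin φ).
The central angle between the endpoints is δ = arccos(p₁·p₂) ≈ 1.280 rad (73.3°).
Interpolate at f = 6/8 with slerp weights a = sin((1−f)δ)/sin δ ≈ 0.328, b = sin(fδ)/sin δ ≈ 0.855.
p = a·p₁ + b·p₂ ≈ (-0.575, 0.472, 0.668); φ = arcsin(p_z) ≈ 41.90°, λ = atan2(p_y, p_x) ≈ 140.60°.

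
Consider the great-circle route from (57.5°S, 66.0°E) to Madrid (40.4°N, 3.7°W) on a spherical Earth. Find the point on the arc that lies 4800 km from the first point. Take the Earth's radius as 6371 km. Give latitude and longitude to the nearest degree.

Write both endpoints as unit vectors p₁, p₂ with components (cos φ cos λ, cos φ sin λ, sin φ).
The central angle between the endpoints is δ = arccos(p₁·p₂) ≈ 1.987 rad (113.9°). The total great-circle distance is δ·R ≈ 1.987 × 6371 ≈ 12662 km, so the target fraction is f = 4800/12662 ≈ 0.379.
Interpolate at f ≈ 0.379 with slerp weights a = sin((1−f)δ)/sin δ ≈ 1.032, b = sin(fδ)/sin δ ≈ 0.748.
p = a·p₁ + b·p₂ ≈ (0.794, 0.470, -0.386); φ = arcsin(p_z) ≈ -22.68°, λ = atan2(p_y, p_x) ≈ 30.61°.

≈ (23°S, 31°E)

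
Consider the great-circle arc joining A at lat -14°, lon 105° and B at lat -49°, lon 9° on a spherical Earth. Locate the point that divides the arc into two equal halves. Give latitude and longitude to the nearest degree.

Write both endpoints as unit vectors p₁, p₂ with components (cos φ cos λ, cos φ sin λ, sin φ).
The central angle between the endpoints is δ = arccos(p₁·p₂) ≈ 1.454 rad (83.3°).
Interpolate at f = 1/2 with slerp weights a = sin((1−f)δ)/sin δ ≈ 0.669, b = sin(fδ)/sin δ ≈ 0.669.
p = a·p₁ + b·p₂ ≈ (0.266, 0.696, -0.667); φ = arcsin(p_z) ≈ -41.84°, λ = atan2(p_y, p_x) ≈ 69.11°.

≈ lat -42°, lon 69°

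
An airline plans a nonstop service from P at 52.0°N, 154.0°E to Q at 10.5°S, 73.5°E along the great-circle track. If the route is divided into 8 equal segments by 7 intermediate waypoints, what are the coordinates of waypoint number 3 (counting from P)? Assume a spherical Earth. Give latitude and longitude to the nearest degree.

≈ 34°N, 112°E

From cos δ = sin φ₁ sin φ₂ + cos φ₁ cos φ₂ cos Δλ, the central angle is δ ≈ 1.615 rad (92.5°).
Interpolate at f = 3/8 with slerp weights a = sin((1−f)δ)/sin δ ≈ 0.847, b = sin(fδ)/sin δ ≈ 0.570.
p = a·p₁ + b·p₂ ≈ (-0.310, 0.766, 0.564); φ = arcsin(p_z) ≈ 34.32°, λ = atan2(p_y, p_x) ≈ 112.02°.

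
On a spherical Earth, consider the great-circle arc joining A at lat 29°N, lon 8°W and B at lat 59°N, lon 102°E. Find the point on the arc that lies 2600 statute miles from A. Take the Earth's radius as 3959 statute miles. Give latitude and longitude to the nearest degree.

≈ lat 58°N, lon 27°E

Convert each endpoint to a unit vector on the sphere (x = cos φ cos λ, y = cos φ sin λ, z = sin φ).
The central angle between the endpoints is δ = arccos(p₁·p₂) ≈ 1.306 rad (74.8°). The total great-circle distance is δ·R ≈ 1.306 × 3959 ≈ 5171 mi, so the target fraction is f = 2600/5171 ≈ 0.503.
Interpolate at f ≈ 0.503 with slerp weights a = sin((1−f)δ)/sin δ ≈ 0.627, b = sin(fδ)/sin δ ≈ 0.633.
p = a·p₁ + b·p₂ ≈ (0.475, 0.242, 0.846); φ = arcsin(p_z) ≈ 57.78°, λ = atan2(p_y, p_x) ≈ 27.04°.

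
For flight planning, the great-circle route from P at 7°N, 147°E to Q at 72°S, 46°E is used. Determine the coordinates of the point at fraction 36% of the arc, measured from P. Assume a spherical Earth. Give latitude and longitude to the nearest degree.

Convert each endpoint to a unit vector on the sphere (x = cos φ cos λ, y = cos φ sin λ, z = sin φ).
The central angle between the endpoints is δ = arccos(p₁·p₂) ≈ 1.746 rad (100.0°).
Interpolate at f = 0.36 with slerp weights a = sin((1−f)δ)/sin δ ≈ 0.913, b = sin(fδ)/sin δ ≈ 0.597.
p = a·p₁ + b·p₂ ≈ (-0.632, 0.626, -0.457); φ = arcsin(p_z) ≈ -27.17°, λ = atan2(p_y, p_x) ≈ 135.25°.

≈ 27°S, 135°E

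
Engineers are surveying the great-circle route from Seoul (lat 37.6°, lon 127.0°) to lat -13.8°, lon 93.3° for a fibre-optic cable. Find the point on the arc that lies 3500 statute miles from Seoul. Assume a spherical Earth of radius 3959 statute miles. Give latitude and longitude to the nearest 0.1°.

From cos δ = sin φ₁ sin φ₂ + cos φ₁ cos φ₂ cos Δλ, the central angle is δ ≈ 1.053 rad (60.4°). The total great-circle distance is δ·R ≈ 1.053 × 3959 ≈ 4171 mi, so the target fraction is f = 3500/4171 ≈ 0.839.
Interpolate at f ≈ 0.839 with slerp weights a = sin((1−f)δ)/sin δ ≈ 0.194, b = sin(fδ)/sin δ ≈ 0.890.
p = a·p₁ + b·p₂ ≈ (-0.142, 0.985, -0.094); φ = arcsin(p_z) ≈ -5.39°, λ = atan2(p_y, p_x) ≈ 98.21°.

≈ lat -5.4°, lon 98.2°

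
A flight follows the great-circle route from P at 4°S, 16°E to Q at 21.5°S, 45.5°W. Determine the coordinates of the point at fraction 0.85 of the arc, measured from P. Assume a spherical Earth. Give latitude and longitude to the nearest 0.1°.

The haversine formula gives a central angle δ ≈ 1.083 rad (62.1°) between the endpoints.
Interpolate at f = 0.85 with slerp weights a = sin((1−f)δ)/sin δ ≈ 0.183, b = sin(fδ)/sin δ ≈ 0.901.
p = a·p₁ + b·p₂ ≈ (0.763, -0.548, -0.343); φ = arcsin(p_z) ≈ -20.06°, λ = atan2(p_y, p_x) ≈ -35.66°.

≈ 20.1°S, 35.7°W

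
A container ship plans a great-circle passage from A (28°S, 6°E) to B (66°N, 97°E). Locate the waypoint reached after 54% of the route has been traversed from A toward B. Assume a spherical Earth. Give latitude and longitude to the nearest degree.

The haversine formula gives a central angle δ ≈ 2.021 rad (115.8°) between the endpoints.
Interpolate at f = 0.54 with slerp weights a = sin((1−f)δ)/sin δ ≈ 0.890, b = sin(fδ)/sin δ ≈ 0.985.
p = a·p₁ + b·p₂ ≈ (0.733, 0.480, 0.482); φ = arcsin(p_z) ≈ 28.84°, λ = atan2(p_y, p_x) ≈ 33.23°.

≈ (29°N, 33°E)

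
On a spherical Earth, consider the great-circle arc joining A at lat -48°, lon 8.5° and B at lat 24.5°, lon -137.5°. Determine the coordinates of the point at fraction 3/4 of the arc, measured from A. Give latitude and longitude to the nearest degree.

Convert each endpoint to a unit vector on the sphere (x = cos φ cos λ, y = cos φ sin λ, z = sin φ).
The central angle between the endpoints is δ = arccos(p₁·p₂) ≈ 2.520 rad (144.4°).
Interpolate at f = 3/4 with slerp weights a = sin((1−f)δ)/sin δ ≈ 1.012, b = sin(fδ)/sin δ ≈ 1.631.
p = a·p₁ + b·p₂ ≈ (-0.424, -0.902, -0.076); φ = arcsin(p_z) ≈ -4.34°, λ = atan2(p_y, p_x) ≈ -115.19°.

≈ lat -4°, lon -115°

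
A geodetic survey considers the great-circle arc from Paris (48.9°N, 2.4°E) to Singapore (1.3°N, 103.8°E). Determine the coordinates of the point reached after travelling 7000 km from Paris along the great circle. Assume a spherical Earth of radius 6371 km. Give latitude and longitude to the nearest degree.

The haversine formula gives a central angle δ ≈ 1.684 rad (96.5°) between the endpoints. The total great-circle distance is δ·R ≈ 1.684 × 6371 ≈ 10728 km, so the target fraction is f = 7000/10728 ≈ 0.653.
Interpolate at f ≈ 0.653 with slerp weights a = sin((1−f)δ)/sin δ ≈ 0.556, b = sin(fδ)/sin δ ≈ 0.896.
p = a·p₁ + b·p₂ ≈ (0.151, 0.886, 0.439); φ = arcsin(p_z) ≈ 26.05°, λ = atan2(p_y, p_x) ≈ 80.30°.

≈ 26°N, 80°E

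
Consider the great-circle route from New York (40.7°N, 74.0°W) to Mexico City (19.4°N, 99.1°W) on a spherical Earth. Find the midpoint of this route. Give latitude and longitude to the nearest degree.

≈ 31°N, 88°W

Write both endpoints as unit vectors p₁, p₂ with components (cos φ cos λ, cos φ sin λ, sin φ).
The central angle between the endpoints is δ = arccos(p₁·p₂) ≈ 0.527 rad (30.2°).
Interpolate at f = 1/2 with slerp weights a = sin((1−f)δ)/sin δ ≈ 0.518, b = sin(fδ)/sin δ ≈ 0.518.
p = a·p₁ + b·p₂ ≈ (0.031, -0.860, 0.510); φ = arcsin(p_z) ≈ 30.65°, λ = atan2(p_y, p_x) ≈ -87.94°.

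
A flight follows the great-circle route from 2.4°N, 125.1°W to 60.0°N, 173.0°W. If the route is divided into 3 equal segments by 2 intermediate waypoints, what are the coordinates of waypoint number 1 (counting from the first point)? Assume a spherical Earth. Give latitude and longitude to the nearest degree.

Write both endpoints as unit vectors p₁, p₂ with components (cos φ cos λ, cos φ sin λ, sin φ).
The central angle between the endpoints is δ = arccos(p₁·p₂) ≈ 1.191 rad (68.2°).
Interpolate at f = 1/3 with slerp weights a = sin((1−f)δ)/sin δ ≈ 0.768, b = sin(fδ)/sin δ ≈ 0.416.
p = a·p₁ + b·p₂ ≈ (-0.648, -0.653, 0.393); φ = arcsin(p_z) ≈ 23.12°, λ = atan2(p_y, p_x) ≈ -134.77°.

≈ 23°N, 135°W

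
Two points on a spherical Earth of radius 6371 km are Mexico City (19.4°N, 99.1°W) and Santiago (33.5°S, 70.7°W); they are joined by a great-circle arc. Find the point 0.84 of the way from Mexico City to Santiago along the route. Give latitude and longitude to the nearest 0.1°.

≈ 25.3°S, 76.2°W

Write both endpoints as unit vectors p₁, p₂ with components (cos φ cos λ, cos φ sin λ, sin φ).
The central angle between the endpoints is δ = arccos(p₁·p₂) ≈ 1.037 rad (59.4°).
Interpolate at f = 0.84 with slerp weights a = sin((1−f)δ)/sin δ ≈ 0.192, b = sin(fδ)/sin δ ≈ 0.889.
p = a·p₁ + b·p₂ ≈ (0.216, -0.878, -0.427); φ = arcsin(p_z) ≈ -25.26°, λ = atan2(p_y, p_x) ≈ -76.16°.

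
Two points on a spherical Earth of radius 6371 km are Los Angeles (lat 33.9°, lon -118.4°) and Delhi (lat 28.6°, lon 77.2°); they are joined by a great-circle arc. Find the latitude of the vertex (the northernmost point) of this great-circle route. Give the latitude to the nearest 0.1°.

≈ 77.4°

The great circle lies in the plane with unit normal n̂ = (p₁ × p₂)/|p₁ × p₂|.
Here n̂_z ≈ -0.218; the vertex latitude is φ_max = arccos|n̂_z| ≈ 77.4°.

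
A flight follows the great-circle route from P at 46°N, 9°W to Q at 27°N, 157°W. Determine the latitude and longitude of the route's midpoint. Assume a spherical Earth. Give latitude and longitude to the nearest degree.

≈ 68°N, 106°W

Convert each endpoint to a unit vector on the sphere (x = cos φ cos λ, y = cos φ sin λ, z = sin φ).
The central angle between the endpoints is δ = arccos(p₁·p₂) ≈ 1.770 rad (101.4°).
Interpolate at f = 1/2 with slerp weights a = sin((1−f)δ)/sin δ ≈ 0.790, b = sin(fδ)/sin δ ≈ 0.790.
p = a·p₁ + b·p₂ ≈ (-0.106, -0.361, 0.927); φ = arcsin(p_z) ≈ 67.92°, λ = atan2(p_y, p_x) ≈ -106.36°.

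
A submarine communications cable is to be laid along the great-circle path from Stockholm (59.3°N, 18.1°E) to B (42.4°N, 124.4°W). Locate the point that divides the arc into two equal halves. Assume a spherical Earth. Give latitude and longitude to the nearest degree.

≈ (73°N, 81°W)

The haversine formula gives a central angle δ ≈ 1.286 rad (73.7°) between the endpoints.
Interpolate at f = 1/2 with slerp weights a = sin((1−f)δ)/sin δ ≈ 0.625, b = sin(fδ)/sin δ ≈ 0.625.
p = a·p₁ + b·p₂ ≈ (0.043, -0.282, 0.959); φ = arcsin(p_z) ≈ 73.45°, λ = atan2(p_y, p_x) ≈ -81.41°.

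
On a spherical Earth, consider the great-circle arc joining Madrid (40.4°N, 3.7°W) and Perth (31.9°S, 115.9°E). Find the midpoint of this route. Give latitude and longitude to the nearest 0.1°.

≈ 8.4°N, 61.4°E

The haversine formula gives a central angle δ ≈ 2.294 rad (131.4°) between the endpoints.
Interpolate at f = 1/2 with slerp weights a = sin((1−f)δ)/sin δ ≈ 1.216, b = sin(fδ)/sin δ ≈ 1.216.
p = a·p₁ + b·p₂ ≈ (0.473, 0.869, 0.146); φ = arcsin(p_z) ≈ 8.37°, λ = atan2(p_y, p_x) ≈ 61.43°.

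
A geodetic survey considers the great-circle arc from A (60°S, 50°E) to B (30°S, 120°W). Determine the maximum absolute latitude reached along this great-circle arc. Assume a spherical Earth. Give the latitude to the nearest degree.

≈ 86°S

The great circle lies in the plane with unit normal n̂ = (p₁ × p₂)/|p₁ × p₂|.
Here n̂_z ≈ -0.075; the vertex latitude is φ_max = arccos|n̂_z| ≈ 85.7°.
Check via Clairaut: cos φ_max = |cos φ₁| · sin C = cos(60.0°)·sin(171.4°) ≈ 0.075, again giving ≈ 85.7°.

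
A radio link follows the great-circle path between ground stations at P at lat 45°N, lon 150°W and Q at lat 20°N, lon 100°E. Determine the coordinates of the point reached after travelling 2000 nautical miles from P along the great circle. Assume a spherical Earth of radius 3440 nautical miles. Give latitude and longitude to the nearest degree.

Convert each endpoint to a unit vector on the sphere (x = cos φ cos λ, y = cos φ sin λ, z = sin φ).
The central angle between the endpoints is δ = arccos(p₁·p₂) ≈ 1.556 rad (89.2°). The total great-circle distance is δ·R ≈ 1.556 × 3440 ≈ 5353 nmi, so the target fraction is f = 2000/5353 ≈ 0.374.
Interpolate at f ≈ 0.374 with slerp weights a = sin((1−f)δ)/sin δ ≈ 0.828, b = sin(fδ)/sin δ ≈ 0.549.
p = a·p₁ + b·p₂ ≈ (-0.596, 0.216, 0.773); φ = arcsin(p_z) ≈ 50.63°, λ = atan2(p_y, p_x) ≈ 160.12°.

≈ lat 51°N, lon 160°E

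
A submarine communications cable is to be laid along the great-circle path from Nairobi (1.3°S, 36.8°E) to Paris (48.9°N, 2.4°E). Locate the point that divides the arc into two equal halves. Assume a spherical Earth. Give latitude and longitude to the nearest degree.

≈ (25°N, 23°E)

From cos δ = sin φ₁ sin φ₂ + cos φ₁ cos φ₂ cos Δλ, the central angle is δ ≈ 1.018 rad (58.3°).
Interpolate at f = 1/2 with slerp weights a = sin((1−f)δ)/sin δ ≈ 0.573, b = sin(fδ)/sin δ ≈ 0.573.
p = a·p₁ + b·p₂ ≈ (0.834, 0.359, 0.418); φ = arcsin(p_z) ≈ 24.74°, λ = atan2(p_y, p_x) ≈ 23.26°.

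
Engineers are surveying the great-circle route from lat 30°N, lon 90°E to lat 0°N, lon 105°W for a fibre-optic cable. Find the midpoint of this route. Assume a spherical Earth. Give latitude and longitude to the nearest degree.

Write both endpoints as unit vectors p₁, p₂ with components (cos φ cos λ, cos φ sin λ, sin φ).
The central angle between the endpoints is δ = arccos(p₁·p₂) ≈ 2.562 rad (146.8°).
Interpolate at f = 1/2 with slerp weights a = sin((1−f)δ)/sin δ ≈ 1.749, b = sin(fδ)/sin δ ≈ 1.749.
p = a·p₁ + b·p₂ ≈ (-0.453, -0.175, 0.874); φ = arcsin(p_z) ≈ 60.98°, λ = atan2(p_y, p_x) ≈ -158.89°.

≈ lat 61°N, lon 159°W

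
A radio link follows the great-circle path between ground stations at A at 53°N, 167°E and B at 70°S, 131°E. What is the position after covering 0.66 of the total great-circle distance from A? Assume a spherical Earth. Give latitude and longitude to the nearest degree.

From cos δ = sin φ₁ sin φ₂ + cos φ₁ cos φ₂ cos Δλ, the central angle is δ ≈ 2.194 rad (125.7°).
Interpolate at f = 0.66 with slerp weights a = sin((1−f)δ)/sin δ ≈ 0.836, b = sin(fδ)/sin δ ≈ 1.223.
p = a·p₁ + b·p₂ ≈ (-0.765, 0.429, -0.481); φ = arcsin(p_z) ≈ -28.76°, λ = atan2(p_y, p_x) ≈ 150.72°.

≈ 29°S, 151°E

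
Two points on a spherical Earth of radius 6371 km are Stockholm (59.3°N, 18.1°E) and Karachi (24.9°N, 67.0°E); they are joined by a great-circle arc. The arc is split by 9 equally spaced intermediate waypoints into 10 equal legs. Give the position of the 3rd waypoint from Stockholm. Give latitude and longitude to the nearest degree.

≈ 51°N, 40°E

Convert each endpoint to a unit vector on the sphere (x = cos φ cos λ, y = cos φ sin λ, z = sin φ).
The central angle between the endpoints is δ = arccos(p₁·p₂) ≈ 0.841 rad (48.2°).
Interpolate at f = 3/10 with slerp weights a = sin((1−f)δ)/sin δ ≈ 0.745, b = sin(fδ)/sin δ ≈ 0.335.
p = a·p₁ + b·p₂ ≈ (0.480, 0.398, 0.782); φ = arcsin(p_z) ≈ 51.42°, λ = atan2(p_y, p_x) ≈ 39.64°.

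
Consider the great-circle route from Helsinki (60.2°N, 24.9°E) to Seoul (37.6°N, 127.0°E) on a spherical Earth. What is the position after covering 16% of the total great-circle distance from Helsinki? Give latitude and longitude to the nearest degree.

≈ (64°N, 45°E)

Write both endpoints as unit vectors p₁, p₂ with components (cos φ cos λ, cos φ sin λ, sin φ).
The central angle between the endpoints is δ = arccos(p₁·p₂) ≈ 1.107 rad (63.5°).
Interpolate at f = 0.16 with slerp weights a = sin((1−f)δ)/sin δ ≈ 0.896, b = sin(fδ)/sin δ ≈ 0.197.
p = a·p₁ + b·p₂ ≈ (0.310, 0.312, 0.898); φ = arcsin(p_z) ≈ 63.89°, λ = atan2(p_y, p_x) ≈ 45.20°.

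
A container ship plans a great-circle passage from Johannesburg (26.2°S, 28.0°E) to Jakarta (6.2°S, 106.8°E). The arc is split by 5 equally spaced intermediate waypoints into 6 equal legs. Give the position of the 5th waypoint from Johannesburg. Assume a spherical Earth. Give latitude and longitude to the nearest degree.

Convert each endpoint to a unit vector on the sphere (x = cos φ cos λ, y = cos φ sin λ, z = sin φ).
The central angle between the endpoints is δ = arccos(p₁·p₂) ≈ 1.348 rad (77.2°).
Interpolate at f = 5/6 with slerp weights a = sin((1−f)δ)/sin δ ≈ 0.228, b = sin(fδ)/sin δ ≈ 0.924.
p = a·p₁ + b·p₂ ≈ (-0.085, 0.976, -0.201); φ = arcsin(p_z) ≈ -11.58°, λ = atan2(p_y, p_x) ≈ 94.96°.

≈ (12°S, 95°E)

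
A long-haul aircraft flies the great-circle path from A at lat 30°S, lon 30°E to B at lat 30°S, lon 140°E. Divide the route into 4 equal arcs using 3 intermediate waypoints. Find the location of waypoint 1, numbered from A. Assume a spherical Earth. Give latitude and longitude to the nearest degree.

≈ lat 41°S, lon 54°E

The haversine formula gives a central angle δ ≈ 1.577 rad (90.4°) between the endpoints.
Interpolate at f = 1/4 with slerp weights a = sin((1−f)δ)/sin δ ≈ 0.926, b = sin(fδ)/sin δ ≈ 0.384.
p = a·p₁ + b·p₂ ≈ (0.439, 0.615, -0.655); φ = arcsin(p_z) ≈ -40.92°, λ = atan2(p_y, p_x) ≈ 54.44°.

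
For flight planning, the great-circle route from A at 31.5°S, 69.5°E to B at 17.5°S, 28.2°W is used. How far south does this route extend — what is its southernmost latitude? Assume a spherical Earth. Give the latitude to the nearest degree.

≈ 36°S

The great circle lies in the plane with unit normal n̂ = (p₁ × p₂)/|p₁ × p₂|.
Here n̂_z ≈ -0.807; the vertex latitude is φ_max = arccos|n̂_z| ≈ 36.2°.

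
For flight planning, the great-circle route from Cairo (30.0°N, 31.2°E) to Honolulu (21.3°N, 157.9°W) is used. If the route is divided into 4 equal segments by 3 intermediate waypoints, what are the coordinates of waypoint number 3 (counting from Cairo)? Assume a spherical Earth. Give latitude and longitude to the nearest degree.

Write both endpoints as unit vectors p₁, p₂ with components (cos φ cos λ, cos φ sin λ, sin φ).
The central angle between the endpoints is δ = arccos(p₁·p₂) ≈ 2.233 rad (128.0°).
Interpolate at f = 3/4 with slerp weights a = sin((1−f)δ)/sin δ ≈ 0.672, b = sin(fδ)/sin δ ≈ 1.261.
p = a·p₁ + b·p₂ ≈ (-0.591, -0.141, 0.794); φ = arcsin(p_z) ≈ 52.58°, λ = atan2(p_y, p_x) ≈ -166.61°.

≈ 53°N, 167°W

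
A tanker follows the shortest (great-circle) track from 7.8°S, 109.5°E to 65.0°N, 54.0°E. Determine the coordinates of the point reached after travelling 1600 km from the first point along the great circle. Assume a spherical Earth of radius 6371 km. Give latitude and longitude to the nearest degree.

The haversine formula gives a central angle δ ≈ 1.456 rad (83.4°) between the endpoints. The total great-circle distance is δ·R ≈ 1.456 × 6371 ≈ 9279 km, so the target fraction is f = 1600/9279 ≈ 0.172.
Interpolate at f ≈ 0.172 with slerp weights a = sin((1−f)δ)/sin δ ≈ 0.940, b = sin(fδ)/sin δ ≈ 0.250.
p = a·p₁ + b·p₂ ≈ (-0.249, 0.963, 0.099); φ = arcsin(p_z) ≈ 5.69°, λ = atan2(p_y, p_x) ≈ 104.48°.

≈ 6°N, 104°E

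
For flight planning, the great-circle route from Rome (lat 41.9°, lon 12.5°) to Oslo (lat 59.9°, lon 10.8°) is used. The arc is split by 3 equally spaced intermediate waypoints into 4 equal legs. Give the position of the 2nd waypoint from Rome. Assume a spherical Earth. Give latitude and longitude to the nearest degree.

The haversine formula gives a central angle δ ≈ 0.315 rad (18.0°) between the endpoints.
Interpolate at f = 2/4 with slerp weights a = sin((1−f)δ)/sin δ ≈ 0.506, b = sin(fδ)/sin δ ≈ 0.506.
p = a·p₁ + b·p₂ ≈ (0.617, 0.129, 0.776); φ = arcsin(p_z) ≈ 50.90°, λ = atan2(p_y, p_x) ≈ 11.82°.

≈ lat 51°, lon 12°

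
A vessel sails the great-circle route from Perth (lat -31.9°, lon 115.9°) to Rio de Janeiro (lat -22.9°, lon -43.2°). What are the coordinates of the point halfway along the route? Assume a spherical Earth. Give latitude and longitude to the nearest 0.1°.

≈ lat -70.3°, lon 23.9°

Write both endpoints as unit vectors p₁, p₂ with components (cos φ cos λ, cos φ sin λ, sin φ).
The central angle between the endpoints is δ = arccos(p₁·p₂) ≈ 2.123 rad (121.7°).
Interpolate at f = 1/2 with slerp weights a = sin((1−f)δ)/sin δ ≈ 1.026, b = sin(fδ)/sin δ ≈ 1.026.
p = a·p₁ + b·p₂ ≈ (0.308, 0.137, -0.941); φ = arcsin(p_z) ≈ -70.28°, λ = atan2(p_y, p_x) ≈ 23.88°.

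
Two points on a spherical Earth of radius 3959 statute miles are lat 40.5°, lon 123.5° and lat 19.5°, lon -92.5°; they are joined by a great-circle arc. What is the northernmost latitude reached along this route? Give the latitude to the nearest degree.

The great circle lies in the plane with unit normal n̂ = (p₁ × p₂)/|p₁ × p₂|.
Here n̂_z ≈ +0.452; the vertex latitude is φ_max = arccos|n̂_z| ≈ 63.1°.
Check via Clairaut: cos φ_max = |cos φ₁| · sin C = cos(40.5°)·sin(36.5°) ≈ 0.452, again giving ≈ 63.1°.

≈ 63°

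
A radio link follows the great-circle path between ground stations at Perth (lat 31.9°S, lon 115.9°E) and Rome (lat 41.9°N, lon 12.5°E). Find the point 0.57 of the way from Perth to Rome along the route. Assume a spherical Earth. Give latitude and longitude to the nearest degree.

≈ lat 14°N, lon 63°E

From cos δ = sin φ₁ sin φ₂ + cos φ₁ cos φ₂ cos Δλ, the central angle is δ ≈ 2.094 rad (120.0°).
Interpolate at f = 0.57 with slerp weights a = sin((1−f)δ)/sin δ ≈ 0.904, b = sin(fδ)/sin δ ≈ 1.073.
p = a·p₁ + b·p₂ ≈ (0.444, 0.863, 0.239); φ = arcsin(p_z) ≈ 13.81°, λ = atan2(p_y, p_x) ≈ 62.77°.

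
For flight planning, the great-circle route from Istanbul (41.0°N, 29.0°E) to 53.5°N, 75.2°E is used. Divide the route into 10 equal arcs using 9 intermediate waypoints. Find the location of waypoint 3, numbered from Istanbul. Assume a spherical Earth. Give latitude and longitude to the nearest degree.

From cos δ = sin φ₁ sin φ₂ + cos φ₁ cos φ₂ cos Δλ, the central angle is δ ≈ 0.577 rad (33.1°).
Interpolate at f = 3/10 with slerp weights a = sin((1−f)δ)/sin δ ≈ 0.720, b = sin(fδ)/sin δ ≈ 0.316.
p = a·p₁ + b·p₂ ≈ (0.524, 0.445, 0.726); φ = arcsin(p_z) ≈ 46.59°, λ = atan2(p_y, p_x) ≈ 40.38°.

≈ 47°N, 40°E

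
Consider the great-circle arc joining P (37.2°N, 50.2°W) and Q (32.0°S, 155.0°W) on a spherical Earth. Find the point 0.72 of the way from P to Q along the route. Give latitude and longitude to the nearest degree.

≈ (13°S, 125°W)

Write both endpoints as unit vectors p₁, p₂ with components (cos φ cos λ, cos φ sin λ, sin φ).
The central angle between the endpoints is δ = arccos(p₁·p₂) ≈ 2.086 rad (119.5°).
Interpolate at f = 0.72 with slerp weights a = sin((1−f)δ)/sin δ ≈ 0.634, b = sin(fδ)/sin δ ≈ 1.147.
p = a·p₁ + b·p₂ ≈ (-0.558, -0.799, -0.224); φ = arcsin(p_z) ≈ -12.97°, λ = atan2(p_y, p_x) ≈ -124.94°.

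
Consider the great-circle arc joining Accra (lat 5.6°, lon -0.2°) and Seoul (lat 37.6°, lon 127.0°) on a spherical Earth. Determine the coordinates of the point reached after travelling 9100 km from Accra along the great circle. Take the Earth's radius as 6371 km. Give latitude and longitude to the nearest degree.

≈ lat 46°, lon 84°

Write both endpoints as unit vectors p₁, p₂ with components (cos φ cos λ, cos φ sin λ, sin φ).
The central angle between the endpoints is δ = arccos(p₁·p₂) ≈ 2.001 rad (114.7°). The total great-circle distance is δ·R ≈ 2.001 × 6371 ≈ 12749 km, so the target fraction is f = 9100/12749 ≈ 0.714.
Interpolate at f ≈ 0.714 with slerp weights a = sin((1−f)δ)/sin δ ≈ 0.596, b = sin(fδ)/sin δ ≈ 1.089.
p = a·p₁ + b·p₂ ≈ (0.074, 0.687, 0.723); φ = arcsin(p_z) ≈ 46.28°, λ = atan2(p_y, p_x) ≈ 83.84°.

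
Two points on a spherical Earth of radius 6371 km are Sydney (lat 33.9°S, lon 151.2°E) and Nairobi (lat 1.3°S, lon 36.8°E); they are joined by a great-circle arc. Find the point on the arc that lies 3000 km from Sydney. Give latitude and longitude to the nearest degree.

≈ lat 37°S, lon 118°E

From cos δ = sin φ₁ sin φ₂ + cos φ₁ cos φ₂ cos Δλ, the central angle is δ ≈ 1.907 rad (109.3°). The total great-circle distance is δ·R ≈ 1.907 × 6371 ≈ 12151 km, so the target fraction is f = 3000/12151 ≈ 0.247.
Interpolate at f ≈ 0.247 with slerp weights a = sin((1−f)δ)/sin δ ≈ 1.050, b = sin(fδ)/sin δ ≈ 0.481.
p = a·p₁ + b·p₂ ≈ (-0.379, 0.708, -0.596); φ = arcsin(p_z) ≈ -36.62°, λ = atan2(p_y, p_x) ≈ 118.16°.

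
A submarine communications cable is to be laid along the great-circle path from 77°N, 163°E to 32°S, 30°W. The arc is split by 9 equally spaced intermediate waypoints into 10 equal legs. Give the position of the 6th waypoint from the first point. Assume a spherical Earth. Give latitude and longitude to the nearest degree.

≈ 22°N, 34°W

Write both endpoints as unit vectors p₁, p₂ with components (cos φ cos λ, cos φ sin λ, sin φ).
The central angle between the endpoints is δ = arccos(p₁·p₂) ≈ 2.349 rad (134.6°).
Interpolate at f = 6/10 with slerp weights a = sin((1−f)δ)/sin δ ≈ 1.134, b = sin(fδ)/sin δ ≈ 1.386.
p = a·p₁ + b·p₂ ≈ (0.774, -0.513, 0.370); φ = arcsin(p_z) ≈ 21.74°, λ = atan2(p_y, p_x) ≈ -33.54°.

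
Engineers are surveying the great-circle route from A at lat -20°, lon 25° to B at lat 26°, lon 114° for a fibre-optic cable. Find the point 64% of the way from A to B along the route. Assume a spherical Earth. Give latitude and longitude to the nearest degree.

≈ lat 11°, lon 80°

From cos δ = sin φ₁ sin φ₂ + cos φ₁ cos φ₂ cos Δλ, the central angle is δ ≈ 1.706 rad (97.8°).
Interpolate at f = 0.64 with slerp weights a = sin((1−f)δ)/sin δ ≈ 0.582, b = sin(fδ)/sin δ ≈ 0.896.
p = a·p₁ + b·p₂ ≈ (0.168, 0.967, 0.194); φ = arcsin(p_z) ≈ 11.17°, λ = atan2(p_y, p_x) ≈ 80.14°.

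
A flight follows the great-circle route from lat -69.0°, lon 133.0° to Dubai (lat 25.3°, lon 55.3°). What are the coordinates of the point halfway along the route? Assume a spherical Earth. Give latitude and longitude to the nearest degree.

≈ lat -26°, lon 75°

Convert each endpoint to a unit vector on the sphere (x = cos φ cos λ, y = cos φ sin λ, z = sin φ).
The central angle between the endpoints is δ = arccos(p₁·p₂) ≈ 1.907 rad (109.3°).
Interpolate at f = 1/2 with slerp weights a = sin((1−f)δ)/sin δ ≈ 0.864, b = sin(fδ)/sin δ ≈ 0.864.
p = a·p₁ + b·p₂ ≈ (0.233, 0.868, -0.437); φ = arcsin(p_z) ≈ -25.93°, λ = atan2(p_y, p_x) ≈ 74.95°.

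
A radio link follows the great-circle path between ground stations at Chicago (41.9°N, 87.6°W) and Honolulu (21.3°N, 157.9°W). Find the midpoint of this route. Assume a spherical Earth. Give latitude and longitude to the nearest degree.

≈ 37°N, 127°W

Write both endpoints as unit vectors p₁, p₂ with components (cos φ cos λ, cos φ sin λ, sin φ).
The central angle between the endpoints is δ = arccos(p₁·p₂) ≈ 1.074 rad (61.6°).
Interpolate at f = 1/2 with slerp weights a = sin((1−f)δ)/sin δ ≈ 0.582, b = sin(fδ)/sin δ ≈ 0.582.
p = a·p₁ + b·p₂ ≈ (-0.484, -0.637, 0.600); φ = arcsin(p_z) ≈ 36.87°, λ = atan2(p_y, p_x) ≈ -127.25°.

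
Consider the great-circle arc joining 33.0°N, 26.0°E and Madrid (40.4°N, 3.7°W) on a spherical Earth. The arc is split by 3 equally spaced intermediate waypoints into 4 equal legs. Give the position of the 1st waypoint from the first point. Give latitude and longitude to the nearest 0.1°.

≈ 35.5°N, 19.1°E

Write both endpoints as unit vectors p₁, p₂ with components (cos φ cos λ, cos φ sin λ, sin φ).
The central angle between the endpoints is δ = arccos(p₁·p₂) ≈ 0.433 rad (24.8°).
Interpolate at f = 1/4 with slerp weights a = sin((1−f)δ)/sin δ ≈ 0.760, b = sin(fδ)/sin δ ≈ 0.257.
p = a·p₁ + b·p₂ ≈ (0.769, 0.267, 0.581); φ = arcsin(p_z) ≈ 35.52°, λ = atan2(p_y, p_x) ≈ 19.14°.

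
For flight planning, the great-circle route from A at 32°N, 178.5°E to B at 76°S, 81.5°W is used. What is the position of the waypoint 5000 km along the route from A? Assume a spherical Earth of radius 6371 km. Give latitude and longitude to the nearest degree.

From cos δ = sin φ₁ sin φ₂ + cos φ₁ cos φ₂ cos Δλ, the central angle is δ ≈ 2.153 rad (123.4°). The total great-circle distance is δ·R ≈ 2.153 × 6371 ≈ 13716 km, so the target fraction is f = 5000/13716 ≈ 0.365.
Interpolate at f ≈ 0.365 with slerp weights a = sin((1−f)δ)/sin δ ≈ 1.173, b = sin(fδ)/sin δ ≈ 0.846.
p = a·p₁ + b·p₂ ≈ (-0.964, -0.176, -0.199); φ = arcsin(p_z) ≈ -11.51°, λ = atan2(p_y, p_x) ≈ -169.63°.

≈ 12°S, 170°W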